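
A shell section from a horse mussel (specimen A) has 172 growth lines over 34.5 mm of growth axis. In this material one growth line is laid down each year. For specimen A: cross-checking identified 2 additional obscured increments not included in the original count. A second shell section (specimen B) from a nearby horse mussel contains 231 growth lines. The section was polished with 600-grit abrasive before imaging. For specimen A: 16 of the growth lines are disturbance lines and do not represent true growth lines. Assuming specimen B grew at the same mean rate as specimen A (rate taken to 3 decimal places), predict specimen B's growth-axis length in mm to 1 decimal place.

Specimen A: correcting the raw count gives 172 − 16 + 2 = 158 true growth lines.
A: Extension rate ≈ 34.5 / 158 = 0.218 mm/yr.
Length of B = 0.218 × 231 = 50.4 mm.

50.4 mm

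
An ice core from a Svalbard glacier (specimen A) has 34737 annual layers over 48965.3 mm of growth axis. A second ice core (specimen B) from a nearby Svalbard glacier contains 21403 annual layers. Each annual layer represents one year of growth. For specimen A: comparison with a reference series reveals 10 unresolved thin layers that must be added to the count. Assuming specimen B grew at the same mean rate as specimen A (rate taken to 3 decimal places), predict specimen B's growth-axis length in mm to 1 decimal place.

30156.8 mm

Specimen A: adjusted count: 34737 + 10 = 34747 annual layers.
A: Extension rate ≈ 48965.3 / 34747 = 1.409 mm/yr.
B's length ≈ 1.409 × 21403 = 30156.8 mm.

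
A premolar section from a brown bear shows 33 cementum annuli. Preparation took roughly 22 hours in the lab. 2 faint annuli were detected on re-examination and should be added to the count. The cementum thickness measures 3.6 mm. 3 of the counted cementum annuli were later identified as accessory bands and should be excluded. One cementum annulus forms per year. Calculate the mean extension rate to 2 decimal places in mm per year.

0.11 mm per year

True cementum annulus count = 33 − 3 + 2 = 32.
Extension rate ≈ 3.6 / 32 = 0.11 mm per year.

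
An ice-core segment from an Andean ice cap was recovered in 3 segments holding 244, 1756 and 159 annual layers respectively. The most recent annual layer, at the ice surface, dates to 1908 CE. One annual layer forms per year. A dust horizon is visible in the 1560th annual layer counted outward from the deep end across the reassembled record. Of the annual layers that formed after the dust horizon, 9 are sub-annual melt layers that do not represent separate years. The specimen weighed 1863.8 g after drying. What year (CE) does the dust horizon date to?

1318 CE

Total annual layers = 244 + 1756 + 159 = 2159.
2159 − 1560 = 599 annual layers lie beyond the dust horizon toward the ice surface.
Removing the 9 false annual layers leaves 599 − 9 = 590 true annual layers beyond the dust horizon.
1908 − 590 = 1318 CE.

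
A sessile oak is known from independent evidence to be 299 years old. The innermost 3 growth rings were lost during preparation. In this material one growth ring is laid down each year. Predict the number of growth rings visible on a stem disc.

Expected growth rings over 299 years: 299.
Less the 3 uncaptured growth rings: 299 − 3 = 296.

296 growth rings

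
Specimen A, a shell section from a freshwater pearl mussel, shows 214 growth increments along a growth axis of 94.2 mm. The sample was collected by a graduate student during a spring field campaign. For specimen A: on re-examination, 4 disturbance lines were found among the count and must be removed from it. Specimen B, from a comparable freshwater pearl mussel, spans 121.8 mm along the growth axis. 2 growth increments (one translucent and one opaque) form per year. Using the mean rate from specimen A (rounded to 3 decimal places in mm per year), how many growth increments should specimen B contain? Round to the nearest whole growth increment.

272 growth increments

Specimen A: after corrections the count is 214 − 4 = 210 growth increments.
Specimen A: dividing by 2 growth increments per year: 210 / 2 = 105 years.
A: 94.2 mm over 105 years gives 94.2 / 105 ≈ 0.897 mm per year.
B spans 121.8 / 0.897 = 135.79 years; at 2 growth increments per year that is 135.79 × 2 ≈ 272 growth increments.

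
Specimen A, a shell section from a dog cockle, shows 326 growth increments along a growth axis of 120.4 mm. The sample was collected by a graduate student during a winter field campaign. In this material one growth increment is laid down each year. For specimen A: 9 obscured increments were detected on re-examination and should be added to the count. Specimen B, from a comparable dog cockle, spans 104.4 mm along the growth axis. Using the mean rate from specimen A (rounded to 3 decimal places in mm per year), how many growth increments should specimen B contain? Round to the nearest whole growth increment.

291 growth increments

Specimen A: true growth increment count = 326 + 9 = 335.
A: 120.4 mm over 335 years gives 120.4 / 335 ≈ 0.359 mm/year.
B spans 104.4 / 0.359 = 290.81 years ≈ 291 growth increments.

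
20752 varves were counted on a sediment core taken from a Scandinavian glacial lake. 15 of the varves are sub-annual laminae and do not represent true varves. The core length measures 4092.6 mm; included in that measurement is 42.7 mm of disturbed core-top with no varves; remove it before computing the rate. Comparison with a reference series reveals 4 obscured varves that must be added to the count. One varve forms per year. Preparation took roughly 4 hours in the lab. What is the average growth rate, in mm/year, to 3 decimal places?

0.195 mm/year

True varve count = 20752 − 15 + 4 = 20741.
Removing the 42.7 mm offcut leaves 4092.6 − 42.7 = 4049.9 mm.
Extension rate ≈ 4049.9 / 20741 = 0.195 mm/year.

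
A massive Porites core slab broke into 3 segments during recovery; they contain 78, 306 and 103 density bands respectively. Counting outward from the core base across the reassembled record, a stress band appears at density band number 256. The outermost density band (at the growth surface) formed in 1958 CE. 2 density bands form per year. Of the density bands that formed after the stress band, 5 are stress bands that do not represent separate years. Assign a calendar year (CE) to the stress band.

1845 CE

Total density bands = 78 + 306 + 103 = 487.
Between density band 256 and the growth surface there are 487 − 256 = 231 density bands.
Excluding 5 false density bands: 231 − 5 = 226.
With 2 density bands per year, 226 / 2 = 113 years.
The density band at the growth surface is 1958 CE, so the stress band dates to 1958 − 113 = 1845 CE.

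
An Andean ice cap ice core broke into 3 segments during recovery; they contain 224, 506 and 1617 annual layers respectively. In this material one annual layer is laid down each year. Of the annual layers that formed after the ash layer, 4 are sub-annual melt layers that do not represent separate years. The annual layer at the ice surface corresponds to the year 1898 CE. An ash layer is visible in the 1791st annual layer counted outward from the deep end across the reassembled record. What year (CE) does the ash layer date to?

Total annual layers = 224 + 506 + 1617 = 2347.
Between annual layer 1791 and the ice surface there are 2347 − 1791 = 556 annual layers.
Removing the 4 false annual layers leaves 556 − 4 = 552 true annual layers beyond the ash layer.
The annual layer at the ice surface is 1898 CE, so the ash layer dates to 1898 − 552 = 1346 CE.

1346 CE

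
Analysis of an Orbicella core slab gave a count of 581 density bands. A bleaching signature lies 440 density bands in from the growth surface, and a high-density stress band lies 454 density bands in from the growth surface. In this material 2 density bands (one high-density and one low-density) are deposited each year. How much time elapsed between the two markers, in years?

454 − 440 = 14 density bands lie between the two events.
With 2 density bands per year, 14 / 2 = 7 years.

7 years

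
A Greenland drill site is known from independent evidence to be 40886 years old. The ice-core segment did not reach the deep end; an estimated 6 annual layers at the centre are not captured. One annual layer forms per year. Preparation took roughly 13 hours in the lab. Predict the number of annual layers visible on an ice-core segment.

40880 annual layers

One annual layer per year gives 40886 annual layers over 40886 years.
Subtracting the 6 annual layers not captured gives 40886 − 6 = 40880 annual layers in the record.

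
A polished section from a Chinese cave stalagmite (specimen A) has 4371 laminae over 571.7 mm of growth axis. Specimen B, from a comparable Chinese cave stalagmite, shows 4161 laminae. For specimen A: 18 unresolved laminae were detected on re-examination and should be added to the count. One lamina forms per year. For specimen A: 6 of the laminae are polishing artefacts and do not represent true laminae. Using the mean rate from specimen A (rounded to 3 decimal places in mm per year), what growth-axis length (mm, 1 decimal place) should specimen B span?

540.9 mm

Specimen A: adjusted count: 4371 − 6 + 18 = 4383 laminae.
A: 571.7 mm over 4383 years gives 571.7 / 4383 ≈ 0.130 mm/year.
Length of B = 0.130 × 4161 = 540.9 mm.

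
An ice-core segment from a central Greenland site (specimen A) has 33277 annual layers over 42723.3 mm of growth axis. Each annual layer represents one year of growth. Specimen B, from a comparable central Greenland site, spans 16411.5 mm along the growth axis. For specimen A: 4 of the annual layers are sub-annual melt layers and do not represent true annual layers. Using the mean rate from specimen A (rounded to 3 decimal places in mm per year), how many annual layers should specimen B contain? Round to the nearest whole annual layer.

12782 annual layers

Specimen A: correcting the raw count gives 33277 − 4 = 33273 true annual layers.
A: Mean rate = 42723.3 mm / 33273 years ≈ 1.284 mm/yr.
For B, 16411.5 / 1.284 = 12781.54 years ≈ 12782 annual layers.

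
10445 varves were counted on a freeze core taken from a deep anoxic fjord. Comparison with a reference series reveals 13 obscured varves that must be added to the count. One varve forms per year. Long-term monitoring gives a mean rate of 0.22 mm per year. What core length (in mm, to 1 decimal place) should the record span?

2300.8 mm

Correcting the raw count gives 10445 + 13 = 10458 true varves.
Predicted length = 0.22 mm/year × 10458 years = 2300.8 mm.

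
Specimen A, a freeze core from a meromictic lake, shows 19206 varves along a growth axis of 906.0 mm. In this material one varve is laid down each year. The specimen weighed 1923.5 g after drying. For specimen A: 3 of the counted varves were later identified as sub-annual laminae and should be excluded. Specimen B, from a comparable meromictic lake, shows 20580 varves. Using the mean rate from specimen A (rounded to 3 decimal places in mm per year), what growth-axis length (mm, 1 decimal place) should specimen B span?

967.3 mm

Specimen A: adjusted count: 19206 − 3 = 19203 varves.
A: Mean rate = 906.0 mm / 19203 years ≈ 0.047 mm/yr.
B's length ≈ 0.047 × 20580 = 967.3 mm.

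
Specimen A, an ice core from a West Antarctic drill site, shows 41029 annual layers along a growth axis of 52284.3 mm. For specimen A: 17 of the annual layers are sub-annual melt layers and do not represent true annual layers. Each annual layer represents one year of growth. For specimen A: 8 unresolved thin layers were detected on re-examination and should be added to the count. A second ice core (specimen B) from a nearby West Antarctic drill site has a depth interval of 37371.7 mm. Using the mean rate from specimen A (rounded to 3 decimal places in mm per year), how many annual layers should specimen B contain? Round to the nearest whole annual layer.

29311 annual layers

Specimen A: correcting the raw count gives 41029 − 17 + 8 = 41020 true annual layers.
A: 52284.3 mm over 41020 years gives 52284.3 / 41020 ≈ 1.275 mm per year.
Specimen B: 37371.7 mm / 1.275 mm per year = 29311.14 years ≈ 29311 annual layers.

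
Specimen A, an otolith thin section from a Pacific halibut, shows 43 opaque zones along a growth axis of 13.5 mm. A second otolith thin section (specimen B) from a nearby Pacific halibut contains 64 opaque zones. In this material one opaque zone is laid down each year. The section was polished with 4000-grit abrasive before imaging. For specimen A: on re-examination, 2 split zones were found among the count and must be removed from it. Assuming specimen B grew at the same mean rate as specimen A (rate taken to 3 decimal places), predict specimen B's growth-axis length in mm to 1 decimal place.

Specimen A: adjusted count: 43 − 2 = 41 opaque zones.
A: Extension rate ≈ 13.5 / 41 = 0.329 mm per year.
B's length ≈ 0.329 × 64 = 21.1 mm.

21.1 mm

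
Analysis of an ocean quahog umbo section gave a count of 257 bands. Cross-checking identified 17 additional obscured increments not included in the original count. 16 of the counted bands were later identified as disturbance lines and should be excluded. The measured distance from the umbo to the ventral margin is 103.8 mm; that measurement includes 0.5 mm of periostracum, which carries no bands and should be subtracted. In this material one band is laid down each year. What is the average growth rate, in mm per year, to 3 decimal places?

True band count = 257 − 16 + 17 = 258.
Net length = 103.8 − 0.5 = 103.3 mm.
103.3 mm over 258 years gives 103.3 / 258 ≈ 0.400 mm per year.

0.400 mm per year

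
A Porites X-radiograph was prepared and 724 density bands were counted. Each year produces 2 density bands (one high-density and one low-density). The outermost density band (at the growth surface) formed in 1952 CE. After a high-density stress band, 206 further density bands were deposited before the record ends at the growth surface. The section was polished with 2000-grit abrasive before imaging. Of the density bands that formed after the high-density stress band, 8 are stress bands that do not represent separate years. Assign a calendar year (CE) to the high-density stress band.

1853 CE

206 density bands formed after the high-density stress band.
Removing the 8 false density bands leaves 206 − 8 = 198 true density bands beyond the high-density stress band.
Dividing by 2 density bands per year: 198 / 2 = 99 years.
The density band at the growth surface is 1952 CE, so the high-density stress band dates to 1952 − 99 = 1853 CE.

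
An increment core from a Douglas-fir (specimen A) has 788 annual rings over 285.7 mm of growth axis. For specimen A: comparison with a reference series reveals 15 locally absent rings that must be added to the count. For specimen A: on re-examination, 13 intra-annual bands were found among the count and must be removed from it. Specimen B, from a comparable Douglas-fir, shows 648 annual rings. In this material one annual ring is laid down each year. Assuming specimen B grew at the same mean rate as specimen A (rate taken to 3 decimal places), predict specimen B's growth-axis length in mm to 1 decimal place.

Specimen A: true annual ring count = 788 − 13 + 15 = 790.
A: Mean rate = 285.7 mm / 790 years ≈ 0.362 mm per year.
For B, 0.362 mm/year × 648 years = 234.6 mm.

234.6 mm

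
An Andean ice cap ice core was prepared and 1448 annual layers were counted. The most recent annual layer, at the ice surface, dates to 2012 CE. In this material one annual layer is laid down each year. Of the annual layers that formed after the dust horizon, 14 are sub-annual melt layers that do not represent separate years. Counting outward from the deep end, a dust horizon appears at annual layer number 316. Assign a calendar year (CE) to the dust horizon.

894 CE

1448 − 316 = 1132 annual layers lie beyond the dust horizon toward the ice surface.
Removing the 14 false annual layers leaves 1132 − 14 = 1118 true annual layers beyond the dust horizon.
The annual layer at the ice surface is 2012 CE, so the dust horizon dates to 2012 − 1118 = 894 CE.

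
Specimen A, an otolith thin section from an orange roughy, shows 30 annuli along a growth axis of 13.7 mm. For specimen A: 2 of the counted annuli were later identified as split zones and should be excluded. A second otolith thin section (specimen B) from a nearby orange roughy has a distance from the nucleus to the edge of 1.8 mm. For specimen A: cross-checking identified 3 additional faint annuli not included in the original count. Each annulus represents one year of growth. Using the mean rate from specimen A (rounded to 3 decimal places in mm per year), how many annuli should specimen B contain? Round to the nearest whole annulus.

4 annuli

Specimen A: after corrections the count is 30 − 2 + 3 = 31 annuli.
A: Extension rate ≈ 13.7 / 31 = 0.442 mm/year.
Specimen B: 1.8 mm / 0.442 mm per year = 4.07 years ≈ 4 annuli.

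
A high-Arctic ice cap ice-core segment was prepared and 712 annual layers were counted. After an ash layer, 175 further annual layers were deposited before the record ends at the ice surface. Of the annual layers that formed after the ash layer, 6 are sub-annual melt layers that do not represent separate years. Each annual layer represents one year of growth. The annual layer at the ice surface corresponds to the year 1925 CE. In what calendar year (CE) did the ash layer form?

There are 175 annual layers younger than the ash layer.
Removing the 6 false annual layers leaves 175 − 6 = 169 true annual layers beyond the ash layer.
The annual layer at the ice surface is 1925 CE, so the ash layer dates to 1925 − 169 = 1756 CE.

1756 CE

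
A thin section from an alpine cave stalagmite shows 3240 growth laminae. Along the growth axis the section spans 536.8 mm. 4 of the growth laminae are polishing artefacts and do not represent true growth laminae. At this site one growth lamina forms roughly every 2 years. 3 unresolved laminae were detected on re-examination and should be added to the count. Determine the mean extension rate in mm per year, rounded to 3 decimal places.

0.083 mm per year

After corrections the count is 3240 − 4 + 3 = 3239 growth laminae.
3239 growth laminae at 2 years each span 3239 × 2 = 6478 years.
536.8 mm over 6478 years gives 536.8 / 6478 ≈ 0.083 mm per year.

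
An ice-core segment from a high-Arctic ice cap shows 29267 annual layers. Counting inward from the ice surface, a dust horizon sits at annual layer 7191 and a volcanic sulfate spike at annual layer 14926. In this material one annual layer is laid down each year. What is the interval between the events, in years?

Separation: 14926 − 7191 = 7735 annual layers.
At one annual layer per year, 7735 years elapsed between them.

7735 years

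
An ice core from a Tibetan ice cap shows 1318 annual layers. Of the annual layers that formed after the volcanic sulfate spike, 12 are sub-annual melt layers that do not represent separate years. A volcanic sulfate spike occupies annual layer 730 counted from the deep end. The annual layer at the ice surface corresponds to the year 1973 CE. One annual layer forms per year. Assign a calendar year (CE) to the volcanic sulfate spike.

1397 CE

1318 − 730 = 588 annual layers lie beyond the volcanic sulfate spike toward the ice surface.
Removing the 12 false annual layers leaves 588 − 12 = 576 true annual layers beyond the volcanic sulfate spike.
The annual layer at the ice surface is 1973 CE, so the volcanic sulfate spike dates to 1973 − 576 = 1397 CE.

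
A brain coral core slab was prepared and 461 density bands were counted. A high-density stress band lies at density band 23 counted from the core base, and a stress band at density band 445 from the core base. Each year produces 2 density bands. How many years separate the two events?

The two markers are separated by 445 − 23 = 422 density bands.
With 2 density bands per year, 422 / 2 = 211 years.

211 years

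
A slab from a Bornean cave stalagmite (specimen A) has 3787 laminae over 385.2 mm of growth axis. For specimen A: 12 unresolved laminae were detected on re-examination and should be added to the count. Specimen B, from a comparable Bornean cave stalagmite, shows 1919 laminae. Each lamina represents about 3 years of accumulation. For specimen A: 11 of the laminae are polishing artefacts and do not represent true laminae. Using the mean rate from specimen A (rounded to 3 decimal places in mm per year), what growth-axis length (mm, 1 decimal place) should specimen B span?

195.7 mm

Specimen A: correcting the raw count gives 3787 − 11 + 12 = 3788 true laminae.
Specimen A: 3788 laminae at 3 years each span 3788 × 3 = 11364 years.
A: 385.2 mm over 11364 years gives 385.2 / 11364 ≈ 0.034 mm/yr.
Specimen B: multiplying by 3 years per lamina: 1919 × 3 = 5757 years. For B, 0.034 mm/year × 5757 years = 195.7 mm.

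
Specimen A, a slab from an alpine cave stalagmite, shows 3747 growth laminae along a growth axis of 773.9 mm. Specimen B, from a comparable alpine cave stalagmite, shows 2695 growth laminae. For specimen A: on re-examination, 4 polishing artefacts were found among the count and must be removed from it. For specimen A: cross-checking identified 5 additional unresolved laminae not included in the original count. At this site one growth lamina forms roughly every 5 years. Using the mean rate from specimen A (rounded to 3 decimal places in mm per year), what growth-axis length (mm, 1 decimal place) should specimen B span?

Specimen A: correcting the raw count gives 3747 − 4 + 5 = 3748 true growth laminae.
Specimen A: at 5 years per growth lamina, 3748 × 5 = 18740 years.
A: 773.9 mm over 18740 years gives 773.9 / 18740 ≈ 0.041 mm/yr.
Specimen B: 2695 growth laminae at 5 years each span 2695 × 5 = 13475 years. B's length ≈ 0.041 × 13475 = 552.5 mm.

552.5 mm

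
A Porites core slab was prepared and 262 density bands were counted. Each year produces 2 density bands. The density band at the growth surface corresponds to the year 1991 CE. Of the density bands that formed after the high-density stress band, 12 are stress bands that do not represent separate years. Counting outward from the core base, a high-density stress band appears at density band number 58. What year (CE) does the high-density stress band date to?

The high-density stress band sits at density band 58 from the core base, so 262 − 58 = 204 density bands formed after it.
Excluding 12 false density bands: 204 − 12 = 192.
192 density bands at 2 per year is 192 / 2 = 96 years.
Counting back 96 years from 1991 CE places the high-density stress band in 1991 − 96 = 1895 CE.

1895 CE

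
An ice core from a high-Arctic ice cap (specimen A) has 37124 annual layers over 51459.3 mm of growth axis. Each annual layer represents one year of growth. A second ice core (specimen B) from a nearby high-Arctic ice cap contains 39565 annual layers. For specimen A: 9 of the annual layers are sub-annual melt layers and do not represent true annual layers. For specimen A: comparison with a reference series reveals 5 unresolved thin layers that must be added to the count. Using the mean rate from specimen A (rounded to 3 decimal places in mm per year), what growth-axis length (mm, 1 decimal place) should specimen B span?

Specimen A: true annual layer count = 37124 − 9 + 5 = 37120.
A: Mean rate = 51459.3 mm / 37120 years ≈ 1.386 mm/year.
Length of B = 1.386 × 39565 = 54837.1 mm.

54837.1 mm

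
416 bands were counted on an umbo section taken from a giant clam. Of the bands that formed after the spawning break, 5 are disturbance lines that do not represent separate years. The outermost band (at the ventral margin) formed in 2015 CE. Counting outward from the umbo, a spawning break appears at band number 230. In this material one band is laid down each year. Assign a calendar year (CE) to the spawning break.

The spawning break sits at band 230 from the umbo, so 416 − 230 = 186 bands formed after it.
Removing the 5 false bands leaves 186 − 5 = 181 true bands beyond the spawning break.
The band at the ventral margin is 2015 CE, so the spawning break dates to 2015 − 181 = 1834 CE.

1834 CE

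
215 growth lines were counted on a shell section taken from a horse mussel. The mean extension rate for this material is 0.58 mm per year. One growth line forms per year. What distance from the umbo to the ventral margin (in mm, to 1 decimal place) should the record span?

215 years of growth are recorded.
215 years at 0.58 mm/year gives 0.58 × 215 = 124.7 mm.

124.7 mm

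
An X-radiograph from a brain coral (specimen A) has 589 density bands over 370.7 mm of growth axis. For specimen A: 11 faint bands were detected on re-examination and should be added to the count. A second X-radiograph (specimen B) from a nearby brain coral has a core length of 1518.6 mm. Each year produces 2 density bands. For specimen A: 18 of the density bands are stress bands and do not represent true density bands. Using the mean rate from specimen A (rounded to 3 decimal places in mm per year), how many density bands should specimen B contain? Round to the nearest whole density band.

2384 density bands

Specimen A: adjusted count: 589 − 18 + 11 = 582 density bands.
Specimen A: dividing by 2 density bands per year: 582 / 2 = 291 years.
A: Mean rate = 370.7 mm / 291 years ≈ 1.274 mm/yr.
For B, 1518.6 / 1.274 = 1191.99 years; at 2 density bands per year that is 1191.99 × 2 ≈ 2384 density bands.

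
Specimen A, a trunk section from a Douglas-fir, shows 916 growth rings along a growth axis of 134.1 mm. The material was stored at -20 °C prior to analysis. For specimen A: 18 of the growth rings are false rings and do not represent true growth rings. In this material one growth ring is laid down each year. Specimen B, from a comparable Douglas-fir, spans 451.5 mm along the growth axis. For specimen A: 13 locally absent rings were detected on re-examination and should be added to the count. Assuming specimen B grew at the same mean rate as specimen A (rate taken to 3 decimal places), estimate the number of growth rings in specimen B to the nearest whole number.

Specimen A: correcting the raw count gives 916 − 18 + 13 = 911 true growth rings.
A: Mean rate = 134.1 mm / 911 years ≈ 0.147 mm per year.
For B, 451.5 / 0.147 = 3071.43 years ≈ 3071 growth rings.

3071 growth rings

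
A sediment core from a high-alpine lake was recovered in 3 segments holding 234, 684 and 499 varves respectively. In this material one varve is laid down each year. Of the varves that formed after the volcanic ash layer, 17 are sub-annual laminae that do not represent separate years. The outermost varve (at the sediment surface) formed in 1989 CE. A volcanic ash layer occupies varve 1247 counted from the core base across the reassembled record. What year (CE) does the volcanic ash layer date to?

Total varves = 234 + 684 + 499 = 1417.
Between varve 1247 and the sediment surface there are 1417 − 1247 = 170 varves.
Removing the 17 false varves leaves 170 − 17 = 153 true varves beyond the volcanic ash layer.
The varve at the sediment surface is 1989 CE, so the volcanic ash layer dates to 1989 − 153 = 1836 CE.

1836 CE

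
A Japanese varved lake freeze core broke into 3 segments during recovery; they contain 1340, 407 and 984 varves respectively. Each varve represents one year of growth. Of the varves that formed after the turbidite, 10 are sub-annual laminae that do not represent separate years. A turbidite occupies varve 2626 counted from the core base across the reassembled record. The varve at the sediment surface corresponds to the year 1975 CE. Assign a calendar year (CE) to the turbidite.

1880 CE

Total varves = 1340 + 407 + 984 = 2731.
Between varve 2626 and the sediment surface there are 2731 − 2626 = 105 varves.
Excluding 10 false varves: 105 − 10 = 95.
Counting back 95 years from 1975 CE places the turbidite in 1975 − 95 = 1880 CE.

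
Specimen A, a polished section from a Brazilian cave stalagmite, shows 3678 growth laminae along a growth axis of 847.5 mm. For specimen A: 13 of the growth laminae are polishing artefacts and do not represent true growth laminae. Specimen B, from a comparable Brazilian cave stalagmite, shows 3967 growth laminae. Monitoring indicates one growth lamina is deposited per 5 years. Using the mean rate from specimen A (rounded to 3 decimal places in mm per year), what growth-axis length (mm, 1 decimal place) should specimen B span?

Specimen A: adjusted count: 3678 − 13 = 3665 growth laminae.
Specimen A: multiplying by 5 years per growth lamina: 3665 × 5 = 18325 years.
A: 847.5 mm over 18325 years gives 847.5 / 18325 ≈ 0.046 mm/year.
Specimen B: multiplying by 5 years per growth lamina: 3967 × 5 = 19835 years. Length of B = 0.046 × 19835 = 912.4 mm.

912.4 mm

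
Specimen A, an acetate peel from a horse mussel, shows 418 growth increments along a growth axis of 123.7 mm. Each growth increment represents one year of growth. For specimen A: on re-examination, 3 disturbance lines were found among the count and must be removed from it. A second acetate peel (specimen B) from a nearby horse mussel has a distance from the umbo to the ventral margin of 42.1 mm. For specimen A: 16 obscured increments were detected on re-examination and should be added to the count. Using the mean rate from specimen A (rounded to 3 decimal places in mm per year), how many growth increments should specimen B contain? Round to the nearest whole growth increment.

Specimen A: true growth increment count = 418 − 3 + 16 = 431.
A: 123.7 mm over 431 years gives 123.7 / 431 ≈ 0.287 mm per year.
For B, 42.1 / 0.287 = 146.69 years ≈ 147 growth increments.

147 growth increments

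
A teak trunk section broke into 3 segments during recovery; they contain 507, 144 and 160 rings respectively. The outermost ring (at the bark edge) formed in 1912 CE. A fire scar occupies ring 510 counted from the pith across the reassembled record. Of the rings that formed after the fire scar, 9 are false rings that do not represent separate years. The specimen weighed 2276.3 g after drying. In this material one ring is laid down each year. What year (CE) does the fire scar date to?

Total rings = 507 + 144 + 160 = 811.
811 − 510 = 301 rings lie beyond the fire scar toward the bark edge.
Removing the 9 false rings leaves 301 − 9 = 292 true rings beyond the fire scar.
1912 − 292 = 1620 CE.

1620 CE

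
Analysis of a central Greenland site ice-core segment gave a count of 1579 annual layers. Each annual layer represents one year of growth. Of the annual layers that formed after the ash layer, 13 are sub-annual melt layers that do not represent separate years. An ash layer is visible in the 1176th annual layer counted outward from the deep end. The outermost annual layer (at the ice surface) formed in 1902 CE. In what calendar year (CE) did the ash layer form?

1579 − 1176 = 403 annual layers lie beyond the ash layer toward the ice surface.
Excluding 13 false annual layers: 403 − 13 = 390.
The annual layer at the ice surface is 1902 CE, so the ash layer dates to 1902 − 390 = 1512 CE.

1512 CE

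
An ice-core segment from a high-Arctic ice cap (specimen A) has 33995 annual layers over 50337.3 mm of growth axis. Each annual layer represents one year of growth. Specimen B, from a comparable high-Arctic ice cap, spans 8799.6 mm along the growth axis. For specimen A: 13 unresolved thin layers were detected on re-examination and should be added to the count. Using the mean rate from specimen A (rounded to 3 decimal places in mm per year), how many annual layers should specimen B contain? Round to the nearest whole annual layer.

Specimen A: adjusted count: 33995 + 13 = 34008 annual layers.
A: Extension rate ≈ 50337.3 / 34008 = 1.480 mm/year.
Specimen B: 8799.6 mm / 1.480 mm per year = 5945.68 years ≈ 5946 annual layers.

5946 annual layers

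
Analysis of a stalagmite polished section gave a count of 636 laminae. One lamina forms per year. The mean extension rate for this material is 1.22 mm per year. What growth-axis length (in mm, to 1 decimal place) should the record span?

775.9 mm

The record spans 636 years at 1.22 mm per year.
Predicted length = 1.22 mm/year × 636 years = 775.9 mm.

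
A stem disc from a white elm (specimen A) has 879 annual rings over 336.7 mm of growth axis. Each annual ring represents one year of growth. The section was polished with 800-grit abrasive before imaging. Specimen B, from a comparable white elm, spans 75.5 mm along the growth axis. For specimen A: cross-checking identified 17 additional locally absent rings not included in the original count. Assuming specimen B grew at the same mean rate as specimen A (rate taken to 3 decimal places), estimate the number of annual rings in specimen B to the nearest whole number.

Specimen A: after corrections the count is 879 + 17 = 896 annual rings.
A: 336.7 mm over 896 years gives 336.7 / 896 ≈ 0.376 mm/year.
Specimen B: 75.5 mm / 0.376 mm per year = 200.80 years ≈ 201 annual rings.

201 annual rings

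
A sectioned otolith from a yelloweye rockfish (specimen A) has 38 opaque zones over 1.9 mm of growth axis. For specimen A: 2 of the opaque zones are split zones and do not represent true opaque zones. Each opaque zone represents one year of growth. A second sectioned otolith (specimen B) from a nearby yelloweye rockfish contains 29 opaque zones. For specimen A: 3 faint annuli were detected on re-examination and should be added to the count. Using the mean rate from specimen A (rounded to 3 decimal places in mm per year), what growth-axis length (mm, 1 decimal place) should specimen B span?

Specimen A: correcting the raw count gives 38 − 2 + 3 = 39 true opaque zones.
A: 1.9 mm over 39 years gives 1.9 / 39 ≈ 0.049 mm per year.
B's length ≈ 0.049 × 29 = 1.4 mm.

1.4 mm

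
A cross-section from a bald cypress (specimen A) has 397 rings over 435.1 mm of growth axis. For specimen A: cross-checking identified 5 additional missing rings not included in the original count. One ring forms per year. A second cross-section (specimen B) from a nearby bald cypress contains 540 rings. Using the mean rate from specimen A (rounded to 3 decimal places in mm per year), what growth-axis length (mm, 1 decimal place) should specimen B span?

584.3 mm

Specimen A: after corrections the count is 397 + 5 = 402 rings.
A: Mean rate = 435.1 mm / 402 years ≈ 1.082 mm/yr.
Length of B = 1.082 × 540 = 584.3 mm.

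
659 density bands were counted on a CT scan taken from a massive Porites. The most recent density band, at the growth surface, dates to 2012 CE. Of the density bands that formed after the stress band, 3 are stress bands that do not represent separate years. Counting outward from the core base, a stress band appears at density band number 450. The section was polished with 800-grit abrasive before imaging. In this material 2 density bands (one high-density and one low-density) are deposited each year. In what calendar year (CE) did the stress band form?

1909 CE

The stress band sits at density band 450 from the core base, so 659 − 450 = 209 density bands formed after it.
Removing the 3 false density bands leaves 209 − 3 = 206 true density bands beyond the stress band.
With 2 density bands per year, 206 / 2 = 103 years.
2012 − 103 = 1909 CE.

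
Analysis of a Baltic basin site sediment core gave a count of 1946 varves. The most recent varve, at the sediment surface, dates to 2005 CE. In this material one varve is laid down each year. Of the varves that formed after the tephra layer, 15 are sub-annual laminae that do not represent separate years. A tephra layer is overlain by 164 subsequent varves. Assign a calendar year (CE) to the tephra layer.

There are 164 varves younger than the tephra layer.
164 − 15 false = 149 true varves after the tephra layer.
Counting back 149 years from 2005 CE places the tephra layer in 2005 − 149 = 1856 CE.

1856 CE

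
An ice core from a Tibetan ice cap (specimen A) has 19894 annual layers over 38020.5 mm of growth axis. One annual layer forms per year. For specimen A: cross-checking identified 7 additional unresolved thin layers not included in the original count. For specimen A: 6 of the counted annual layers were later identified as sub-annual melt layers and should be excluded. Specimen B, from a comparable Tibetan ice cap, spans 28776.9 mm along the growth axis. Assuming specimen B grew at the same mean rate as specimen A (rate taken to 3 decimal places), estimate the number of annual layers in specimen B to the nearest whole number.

Specimen A: true annual layer count = 19894 − 6 + 7 = 19895.
A: Mean rate = 38020.5 mm / 19895 years ≈ 1.911 mm/yr.
B spans 28776.9 / 1.911 = 15058.56 years ≈ 15059 annual layers.

15059 annual layers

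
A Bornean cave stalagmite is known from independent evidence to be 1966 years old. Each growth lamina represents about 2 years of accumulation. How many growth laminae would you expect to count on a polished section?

983 growth laminae

At 2 years per growth lamina, 1966 / 2 = 983 growth laminae are expected.
So 983 growth laminae should be present.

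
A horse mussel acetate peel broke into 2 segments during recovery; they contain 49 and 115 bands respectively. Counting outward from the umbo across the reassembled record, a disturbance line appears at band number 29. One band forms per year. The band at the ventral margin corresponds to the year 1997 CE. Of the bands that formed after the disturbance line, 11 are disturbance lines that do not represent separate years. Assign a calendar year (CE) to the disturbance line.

1873 CE

Total bands = 49 + 115 = 164.
The disturbance line sits at band 29 from the umbo, so 164 − 29 = 135 bands formed after it.
Excluding 11 false bands: 135 − 11 = 124.
The band at the ventral margin is 1997 CE, so the disturbance line dates to 1997 − 124 = 1873 CE.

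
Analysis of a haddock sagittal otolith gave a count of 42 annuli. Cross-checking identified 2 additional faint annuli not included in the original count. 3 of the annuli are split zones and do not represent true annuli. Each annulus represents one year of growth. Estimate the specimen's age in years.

Correcting the raw count gives 42 − 3 + 2 = 41 true annuli.
With a one-to-one annulus periodicity this is 41 years.

41 yr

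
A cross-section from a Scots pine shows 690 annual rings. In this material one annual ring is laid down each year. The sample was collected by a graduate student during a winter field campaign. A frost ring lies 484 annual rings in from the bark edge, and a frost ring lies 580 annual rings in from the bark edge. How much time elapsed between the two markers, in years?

96 years

Separation: 580 − 484 = 96 annual rings.
That is 96 years at one annual ring per year.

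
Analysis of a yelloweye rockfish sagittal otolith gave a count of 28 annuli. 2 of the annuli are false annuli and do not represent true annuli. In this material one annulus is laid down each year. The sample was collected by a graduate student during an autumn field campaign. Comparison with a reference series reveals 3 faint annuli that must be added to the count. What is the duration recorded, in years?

After corrections the count is 28 − 2 + 3 = 29 annuli.
With a one-to-one annulus periodicity this is 29 years.

29 years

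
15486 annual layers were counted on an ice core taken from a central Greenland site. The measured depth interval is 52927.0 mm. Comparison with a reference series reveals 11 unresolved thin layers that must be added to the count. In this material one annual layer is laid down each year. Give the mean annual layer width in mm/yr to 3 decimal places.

3.415 mm/yr

True annual layer count = 15486 + 11 = 15497.
Mean rate = 52927.0 mm / 15497 years ≈ 3.415 mm/yr.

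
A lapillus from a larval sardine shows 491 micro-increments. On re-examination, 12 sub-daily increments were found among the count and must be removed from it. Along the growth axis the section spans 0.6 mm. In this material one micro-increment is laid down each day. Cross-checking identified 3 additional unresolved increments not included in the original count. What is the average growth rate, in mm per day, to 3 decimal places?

After corrections the count is 491 − 12 + 3 = 482 micro-increments.
Mean rate = 0.6 mm / 482 days ≈ 0.001 mm per day.

0.001 mm per day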